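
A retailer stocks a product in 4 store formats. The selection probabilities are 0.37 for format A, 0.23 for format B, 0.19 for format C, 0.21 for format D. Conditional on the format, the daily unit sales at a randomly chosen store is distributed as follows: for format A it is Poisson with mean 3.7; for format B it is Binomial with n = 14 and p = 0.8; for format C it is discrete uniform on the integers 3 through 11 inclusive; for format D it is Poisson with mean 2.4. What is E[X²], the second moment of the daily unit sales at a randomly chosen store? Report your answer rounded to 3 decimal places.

48.091

For each component E[X²] = Var + (mean)², giving A: 17.39; B: 127.68; C: 55.6667; D: 8.16.
Overall E[X²] = 0.37·17.39 + 0.23·127.68 + 0.19·55.6667 + 0.21·8.16 = 48.091.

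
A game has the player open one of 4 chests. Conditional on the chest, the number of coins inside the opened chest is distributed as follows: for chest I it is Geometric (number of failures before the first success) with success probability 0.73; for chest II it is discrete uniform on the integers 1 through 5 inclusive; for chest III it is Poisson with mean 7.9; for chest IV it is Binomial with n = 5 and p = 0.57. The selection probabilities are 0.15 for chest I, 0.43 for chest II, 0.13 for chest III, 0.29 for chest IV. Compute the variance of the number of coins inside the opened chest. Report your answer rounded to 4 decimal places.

Per component, I: μ=0.369863, E[X²]=0.64346; II: μ=3, E[X²]=11; III: μ=7.9, E[X²]=70.31; IV: μ=2.85, E[X²]=9.348.
E[X] = 0.15·0.369863 + 0.43·3 + 0.13·7.9 + 0.29·2.85 = 3.19898.
E[X²] = 0.15·0.64346 + 0.43·11 + 0.13·70.31 + 0.29·9.348 = 16.6777.
Var(X) = E[X²] − (E[X])² = 16.6777 − 10.2335 = 6.44427.

6.4443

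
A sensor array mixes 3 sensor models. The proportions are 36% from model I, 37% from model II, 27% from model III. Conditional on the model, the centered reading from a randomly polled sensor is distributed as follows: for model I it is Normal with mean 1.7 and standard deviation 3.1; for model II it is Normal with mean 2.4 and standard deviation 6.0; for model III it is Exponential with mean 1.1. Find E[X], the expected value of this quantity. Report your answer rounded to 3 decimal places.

Component means — I: 1.7; II: 2.4; III: 1.1.
E[X] = 0.36·1.7 + 0.37·2.4 + 0.27·1.1 = 1.797.

1.797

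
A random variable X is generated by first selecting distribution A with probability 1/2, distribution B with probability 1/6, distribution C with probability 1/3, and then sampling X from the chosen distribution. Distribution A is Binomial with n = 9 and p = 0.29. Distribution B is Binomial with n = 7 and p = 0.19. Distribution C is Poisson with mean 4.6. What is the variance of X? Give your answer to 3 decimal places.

4.030

Per component, A: μ=2.61, E[X²]=8.6652; B: μ=1.33, E[X²]=2.8462; C: μ=4.6, E[X²]=25.76.
E[X] = 0.5·2.61 + 0.166667·1.33 + 0.333333·4.6 = 3.06.
E[X²] = 0.5·8.6652 + 0.166667·2.8462 + 0.333333·25.76 = 13.3936.
Var(X) = E[X²] − (E[X])² = 13.3936 − 9.3636 = 4.03003.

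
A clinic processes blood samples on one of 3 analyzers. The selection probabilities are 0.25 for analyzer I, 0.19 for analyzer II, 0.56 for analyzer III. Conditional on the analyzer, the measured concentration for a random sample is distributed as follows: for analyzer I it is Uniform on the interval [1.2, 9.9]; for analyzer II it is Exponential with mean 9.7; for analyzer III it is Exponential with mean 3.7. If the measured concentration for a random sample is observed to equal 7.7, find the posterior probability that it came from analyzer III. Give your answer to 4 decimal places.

Likelihoods f(7.7 | ·): I: 0.114943; II: 0.04661; III: 0.0337284.
Posterior ∝ prior × likelihood. Numerator for III: 0.56·0.0337284 = 0.0188879.
Normalizing constant: 0.25·0.114943 + 0.19·0.04661 + 0.56·0.0337284 = 0.0564795.
P(III | observation) = 0.0188879 / 0.0564795 = 0.334421.

0.3344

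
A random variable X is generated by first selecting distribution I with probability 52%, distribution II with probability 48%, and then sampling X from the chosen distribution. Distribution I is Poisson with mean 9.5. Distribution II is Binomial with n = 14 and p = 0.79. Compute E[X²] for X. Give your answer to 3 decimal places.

For each component E[X²] = Var + (mean)², giving I: 99.75; II: 124.646.
Overall E[X²] = 0.52·99.75 + 0.48·124.646 = 111.7.

111.700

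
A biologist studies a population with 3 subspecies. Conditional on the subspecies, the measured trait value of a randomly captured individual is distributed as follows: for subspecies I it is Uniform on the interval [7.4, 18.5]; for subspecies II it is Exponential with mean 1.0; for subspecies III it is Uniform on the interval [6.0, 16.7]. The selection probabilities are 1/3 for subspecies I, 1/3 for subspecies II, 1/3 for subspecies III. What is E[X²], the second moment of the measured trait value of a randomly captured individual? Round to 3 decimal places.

106.111

For each component E[X²] = Var + (mean)², giving I: 177.97; II: 2; III: 138.363.
Overall E[X²] = 0.333333·177.97 + 0.333333·2 + 0.333333·138.363 = 106.111.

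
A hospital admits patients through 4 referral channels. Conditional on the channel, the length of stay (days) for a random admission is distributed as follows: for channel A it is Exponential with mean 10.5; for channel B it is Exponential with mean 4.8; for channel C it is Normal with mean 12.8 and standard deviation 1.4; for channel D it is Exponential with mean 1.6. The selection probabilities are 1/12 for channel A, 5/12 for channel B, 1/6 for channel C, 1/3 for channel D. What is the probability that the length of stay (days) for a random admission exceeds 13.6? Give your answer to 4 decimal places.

0.0947

Conditional on each channel, P(X > 13.6): A: 0.273833; B: 0.0588165; C: 0.283855; D: 0.000203468.
By total probability, P(X > 13.6) = 0.0833333·0.273833 + 0.416667·0.0588165 + 0.166667·0.283855 + 0.333333·0.000203468 = 0.0947032.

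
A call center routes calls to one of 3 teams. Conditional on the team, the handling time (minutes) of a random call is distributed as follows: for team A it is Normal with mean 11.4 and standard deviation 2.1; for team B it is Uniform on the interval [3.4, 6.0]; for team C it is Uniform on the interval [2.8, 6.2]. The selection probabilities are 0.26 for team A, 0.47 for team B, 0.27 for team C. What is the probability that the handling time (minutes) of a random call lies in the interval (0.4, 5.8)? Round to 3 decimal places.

0.673

Conditional on each team, P(0.4 < X < 5.8): A: 0.0038303; B: 0.923077; C: 0.882353.
By total probability, P(0.4 < X < 5.8) = 0.26·0.0038303 + 0.47·0.923077 + 0.27·0.882353 = 0.673077.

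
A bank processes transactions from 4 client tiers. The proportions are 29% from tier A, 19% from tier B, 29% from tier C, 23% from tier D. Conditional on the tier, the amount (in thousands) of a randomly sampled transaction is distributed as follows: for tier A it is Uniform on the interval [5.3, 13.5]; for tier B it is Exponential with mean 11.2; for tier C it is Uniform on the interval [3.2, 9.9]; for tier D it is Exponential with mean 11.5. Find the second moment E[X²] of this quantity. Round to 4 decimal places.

149.2781

For each component E[X²] = Var + (mean)², giving A: 93.9633; B: 250.88; C: 46.6433; D: 264.5.
Overall E[X²] = 0.29·93.9633 + 0.19·250.88 + 0.29·46.6433 + 0.23·264.5 = 149.278.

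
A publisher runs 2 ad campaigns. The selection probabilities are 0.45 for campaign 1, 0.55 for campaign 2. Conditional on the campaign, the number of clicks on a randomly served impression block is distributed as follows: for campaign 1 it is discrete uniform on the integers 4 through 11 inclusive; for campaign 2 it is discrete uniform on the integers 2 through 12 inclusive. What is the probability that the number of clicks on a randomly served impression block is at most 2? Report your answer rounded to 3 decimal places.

Conditional on each campaign, P(X ≤ 2): 1: 0; 2: 0.0909091.
By total probability, P(X ≤ 2) = 0.45·0 + 0.55·0.0909091 = 0.05.

0.050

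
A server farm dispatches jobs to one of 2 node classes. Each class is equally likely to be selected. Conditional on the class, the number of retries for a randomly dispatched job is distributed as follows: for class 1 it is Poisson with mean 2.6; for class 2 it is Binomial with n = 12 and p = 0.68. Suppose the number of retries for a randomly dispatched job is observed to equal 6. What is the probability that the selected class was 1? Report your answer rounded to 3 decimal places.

Likelihoods P(X=6 | ·): 1: 0.0318671; 2: 0.0980901.
Posterior ∝ prior × likelihood. Numerator for 1: 0.5·0.0318671 = 0.0159335.
Normalizing constant: 0.5·0.0318671 + 0.5·0.0980901 = 0.0649786.
P(1 | observation) = 0.0159335 / 0.0649786 = 0.245212.

0.245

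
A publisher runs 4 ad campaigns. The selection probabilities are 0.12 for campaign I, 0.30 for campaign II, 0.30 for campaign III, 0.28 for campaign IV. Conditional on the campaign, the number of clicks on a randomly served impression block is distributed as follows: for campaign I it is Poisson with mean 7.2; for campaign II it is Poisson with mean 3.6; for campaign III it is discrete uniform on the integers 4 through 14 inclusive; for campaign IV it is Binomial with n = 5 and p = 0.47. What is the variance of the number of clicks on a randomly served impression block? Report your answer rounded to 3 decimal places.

Per component, I: μ=7.2, E[X²]=59.04; II: μ=3.6, E[X²]=16.56; III: μ=9, E[X²]=91; IV: μ=2.35, E[X²]=6.768.
E[X] = 0.12·7.2 + 0.3·3.6 + 0.3·9 + 0.28·2.35 = 5.302.
E[X²] = 0.12·59.04 + 0.3·16.56 + 0.3·91 + 0.28·6.768 = 41.2478.
Var(X) = E[X²] − (E[X])² = 41.2478 − 28.1112 = 13.1366.

13.137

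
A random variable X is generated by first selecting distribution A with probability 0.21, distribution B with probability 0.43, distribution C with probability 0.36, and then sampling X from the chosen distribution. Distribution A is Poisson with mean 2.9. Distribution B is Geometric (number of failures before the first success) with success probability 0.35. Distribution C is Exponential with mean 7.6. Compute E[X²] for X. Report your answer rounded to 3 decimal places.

For each component E[X²] = Var + (mean)², giving A: 11.31; B: 8.7551; C: 115.52.
Overall E[X²] = 0.21·11.31 + 0.43·8.7551 + 0.36·115.52 = 47.727.

47.727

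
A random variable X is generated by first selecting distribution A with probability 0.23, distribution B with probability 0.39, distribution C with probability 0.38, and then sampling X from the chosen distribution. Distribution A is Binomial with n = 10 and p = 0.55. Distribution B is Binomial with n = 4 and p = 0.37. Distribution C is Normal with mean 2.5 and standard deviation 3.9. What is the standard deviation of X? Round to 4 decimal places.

3.0171

Per component, A: μ=5.5, E[X²]=32.725; B: μ=1.48, E[X²]=3.1228; C: μ=2.5, E[X²]=21.46.
E[X] = 0.23·5.5 + 0.39·1.48 + 0.38·2.5 = 2.7922.
E[X²] = 0.23·32.725 + 0.39·3.1228 + 0.38·21.46 = 16.8994.
Var(X) = E[X²] − (E[X])² = 16.8994 − 7.79638 = 9.10306.
SD(X) = √9.10306 = 3.01713.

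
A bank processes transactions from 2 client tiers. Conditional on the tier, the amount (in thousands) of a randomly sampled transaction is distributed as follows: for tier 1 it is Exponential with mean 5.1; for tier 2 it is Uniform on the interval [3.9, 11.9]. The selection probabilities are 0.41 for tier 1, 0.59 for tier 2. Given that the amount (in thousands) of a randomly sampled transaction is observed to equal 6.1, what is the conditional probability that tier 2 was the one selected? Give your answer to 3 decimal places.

Likelihoods f(6.1 | ·): 1: 0.0592897; 2: 0.125.
Posterior ∝ prior × likelihood. Numerator for 2: 0.59·0.125 = 0.07375.
Normalizing constant: 0.41·0.0592897 + 0.59·0.125 = 0.0980588.
P(2 | observation) = 0.07375 / 0.0980588 = 0.7521.

0.752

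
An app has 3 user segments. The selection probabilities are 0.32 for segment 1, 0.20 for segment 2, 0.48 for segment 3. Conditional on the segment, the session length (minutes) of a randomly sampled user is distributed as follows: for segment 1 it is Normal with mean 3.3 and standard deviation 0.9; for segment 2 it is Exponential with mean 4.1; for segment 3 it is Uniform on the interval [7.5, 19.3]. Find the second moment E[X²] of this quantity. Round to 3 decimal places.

For each component E[X²] = Var + (mean)², giving 1: 11.7; 2: 33.62; 3: 191.163.
Overall E[X²] = 0.32·11.7 + 0.2·33.62 + 0.48·191.163 = 102.226.

102.226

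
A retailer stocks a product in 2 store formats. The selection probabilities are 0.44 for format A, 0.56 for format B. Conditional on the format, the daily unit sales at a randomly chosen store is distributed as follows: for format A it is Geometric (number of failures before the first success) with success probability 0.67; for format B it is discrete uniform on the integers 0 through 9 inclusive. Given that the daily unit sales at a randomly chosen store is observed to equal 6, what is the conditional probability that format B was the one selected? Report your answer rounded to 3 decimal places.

0.993

Likelihoods P(X=6 | ·): A: 0.000865284; B: 0.1.
Posterior ∝ prior × likelihood. Numerator for B: 0.56·0.1 = 0.056.
Normalizing constant: 0.44·0.000865284 + 0.56·0.1 = 0.0563807.
P(B | observation) = 0.056 / 0.0563807 = 0.993247.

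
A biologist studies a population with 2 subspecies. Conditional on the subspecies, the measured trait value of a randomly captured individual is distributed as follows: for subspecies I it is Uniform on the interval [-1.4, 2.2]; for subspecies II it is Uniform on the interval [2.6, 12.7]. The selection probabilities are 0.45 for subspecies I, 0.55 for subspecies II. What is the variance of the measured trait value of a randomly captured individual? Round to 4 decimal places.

18.1707

Per component, I: μ=0.4, E[X²]=1.24; II: μ=7.65, E[X²]=67.0233.
E[X] = 0.45·0.4 + 0.55·7.65 = 4.3875.
E[X²] = 0.45·1.24 + 0.55·67.0233 = 37.4208.
Var(X) = E[X²] − (E[X])² = 37.4208 − 19.2502 = 18.1707.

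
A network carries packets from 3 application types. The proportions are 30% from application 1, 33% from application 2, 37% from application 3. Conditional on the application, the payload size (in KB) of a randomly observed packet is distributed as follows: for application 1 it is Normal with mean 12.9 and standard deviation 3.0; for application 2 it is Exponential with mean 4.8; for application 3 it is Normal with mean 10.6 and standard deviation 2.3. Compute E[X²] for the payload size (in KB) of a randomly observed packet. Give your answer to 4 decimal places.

For each component E[X²] = Var + (mean)², giving 1: 175.41; 2: 46.08; 3: 117.65.
Overall E[X²] = 0.3·175.41 + 0.33·46.08 + 0.37·117.65 = 111.36.

111.3599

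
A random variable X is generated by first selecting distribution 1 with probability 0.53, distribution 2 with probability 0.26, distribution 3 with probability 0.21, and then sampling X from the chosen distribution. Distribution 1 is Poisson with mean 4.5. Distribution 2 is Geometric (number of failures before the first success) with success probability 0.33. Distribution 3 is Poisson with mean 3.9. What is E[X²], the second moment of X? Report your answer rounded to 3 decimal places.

For each component E[X²] = Var + (mean)², giving 1: 24.75; 2: 10.2746; 3: 19.11.
Overall E[X²] = 0.53·24.75 + 0.26·10.2746 + 0.21·19.11 = 19.802.

19.802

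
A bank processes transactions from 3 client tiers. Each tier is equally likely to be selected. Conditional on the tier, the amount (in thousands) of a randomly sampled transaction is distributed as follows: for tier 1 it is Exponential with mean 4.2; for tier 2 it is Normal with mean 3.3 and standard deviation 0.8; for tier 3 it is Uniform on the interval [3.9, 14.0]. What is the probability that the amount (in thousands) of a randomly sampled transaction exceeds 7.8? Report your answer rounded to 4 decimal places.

Conditional on each tier, P(X > 7.8): 1: 0.156118; 2: 9.2754e-09; 3: 0.613861.
By total probability, P(X > 7.8) = 0.333333·0.156118 + 0.333333·9.2754e-09 + 0.333333·0.613861 = 0.25666.

0.2567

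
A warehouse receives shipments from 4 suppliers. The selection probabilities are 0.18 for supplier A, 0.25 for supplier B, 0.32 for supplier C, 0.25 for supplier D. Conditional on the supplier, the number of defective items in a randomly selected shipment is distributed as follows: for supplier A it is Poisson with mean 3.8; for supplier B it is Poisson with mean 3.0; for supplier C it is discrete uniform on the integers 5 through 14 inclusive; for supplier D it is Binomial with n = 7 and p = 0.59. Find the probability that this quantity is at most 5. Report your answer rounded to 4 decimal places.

Conditional on each supplier, P(X ≤ 5): A: 0.815556; B: 0.916082; C: 0.1; D: 0.854055.
By total probability, P(X ≤ 5) = 0.18·0.815556 + 0.25·0.916082 + 0.32·0.1 + 0.25·0.854055 = 0.621334.

0.6213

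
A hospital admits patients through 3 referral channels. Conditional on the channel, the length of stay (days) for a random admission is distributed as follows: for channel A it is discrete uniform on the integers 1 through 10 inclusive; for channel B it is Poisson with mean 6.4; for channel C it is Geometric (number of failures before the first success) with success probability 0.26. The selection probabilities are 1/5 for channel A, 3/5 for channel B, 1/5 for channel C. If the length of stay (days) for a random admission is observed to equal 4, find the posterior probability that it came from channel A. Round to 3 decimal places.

0.190

Likelihoods P(X=4 | ·): A: 0.1; B: 0.116151; C: 0.0779651.
Posterior ∝ prior × likelihood. Numerator for A: 0.2·0.1 = 0.02.
Normalizing constant: 0.2·0.1 + 0.6·0.116151 + 0.2·0.0779651 = 0.105284.
P(A | observation) = 0.02 / 0.105284 = 0.189963.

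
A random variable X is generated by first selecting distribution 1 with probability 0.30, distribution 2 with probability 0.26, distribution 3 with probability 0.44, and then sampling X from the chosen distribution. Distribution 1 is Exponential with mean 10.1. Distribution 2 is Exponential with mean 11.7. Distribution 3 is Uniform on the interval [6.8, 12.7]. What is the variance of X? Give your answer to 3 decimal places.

Per component, 1: μ=10.1, E[X²]=204.02; 2: μ=11.7, E[X²]=273.78; 3: μ=9.75, E[X²]=97.9633.
E[X] = 0.3·10.1 + 0.26·11.7 + 0.44·9.75 = 10.362.
E[X²] = 0.3·204.02 + 0.26·273.78 + 0.44·97.9633 = 175.493.
Var(X) = E[X²] − (E[X])² = 175.493 − 107.371 = 68.1216.

68.122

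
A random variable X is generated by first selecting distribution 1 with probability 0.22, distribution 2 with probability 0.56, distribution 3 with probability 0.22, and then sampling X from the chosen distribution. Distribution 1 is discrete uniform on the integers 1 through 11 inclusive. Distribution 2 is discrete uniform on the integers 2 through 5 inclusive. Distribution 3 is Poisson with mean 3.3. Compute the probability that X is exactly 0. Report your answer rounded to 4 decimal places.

0.0081

Conditional on each component, P(X = 0): 1: 0; 2: 0; 3: 0.0368832.
By total probability, P(X = 0) = 0.22·0 + 0.56·0 + 0.22·0.0368832 = 0.0081143.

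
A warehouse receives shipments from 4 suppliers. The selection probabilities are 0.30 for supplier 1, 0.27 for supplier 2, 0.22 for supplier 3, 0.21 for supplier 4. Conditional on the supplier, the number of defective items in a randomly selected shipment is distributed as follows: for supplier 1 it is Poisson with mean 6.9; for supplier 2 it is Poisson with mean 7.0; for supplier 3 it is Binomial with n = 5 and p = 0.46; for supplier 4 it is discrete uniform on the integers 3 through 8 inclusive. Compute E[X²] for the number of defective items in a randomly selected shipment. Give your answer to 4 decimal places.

39.8750

For each component E[X²] = Var + (mean)², giving 1: 54.51; 2: 56; 3: 6.532; 4: 33.1667.
Overall E[X²] = 0.3·54.51 + 0.27·56 + 0.22·6.532 + 0.21·33.1667 = 39.875.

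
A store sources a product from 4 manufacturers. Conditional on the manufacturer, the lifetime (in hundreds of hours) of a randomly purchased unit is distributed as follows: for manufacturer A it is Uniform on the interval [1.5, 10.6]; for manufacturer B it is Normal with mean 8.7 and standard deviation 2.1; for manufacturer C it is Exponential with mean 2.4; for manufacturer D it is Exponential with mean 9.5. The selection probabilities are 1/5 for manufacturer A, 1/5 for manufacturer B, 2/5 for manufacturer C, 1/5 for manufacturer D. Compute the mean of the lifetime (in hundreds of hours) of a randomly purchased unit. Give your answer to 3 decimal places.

Component means — A: 6.05; B: 8.7; C: 2.4; D: 9.5.
E[X] = 0.2·6.05 + 0.2·8.7 + 0.4·2.4 + 0.2·9.5 = 5.81.

5.810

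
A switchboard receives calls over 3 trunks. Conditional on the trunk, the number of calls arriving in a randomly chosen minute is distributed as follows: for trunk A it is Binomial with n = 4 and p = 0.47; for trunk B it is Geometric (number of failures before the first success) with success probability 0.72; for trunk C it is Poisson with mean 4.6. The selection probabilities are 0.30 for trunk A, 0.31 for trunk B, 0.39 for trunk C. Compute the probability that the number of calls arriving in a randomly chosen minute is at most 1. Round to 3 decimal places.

0.415

Conditional on each trunk, P(X ≤ 1): A: 0.358794; B: 0.9216; C: 0.0562903.
By total probability, P(X ≤ 1) = 0.3·0.358794 + 0.31·0.9216 + 0.39·0.0562903 = 0.415287.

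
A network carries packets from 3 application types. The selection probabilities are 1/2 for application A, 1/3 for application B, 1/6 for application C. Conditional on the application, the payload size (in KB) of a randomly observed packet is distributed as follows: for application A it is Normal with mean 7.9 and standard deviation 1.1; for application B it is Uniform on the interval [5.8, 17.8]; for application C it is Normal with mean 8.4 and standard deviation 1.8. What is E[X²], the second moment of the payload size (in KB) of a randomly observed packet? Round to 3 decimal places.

94.523

For each component E[X²] = Var + (mean)², giving A: 63.62; B: 151.24; C: 73.8.
Overall E[X²] = 0.5·63.62 + 0.333333·151.24 + 0.166667·73.8 = 94.5233.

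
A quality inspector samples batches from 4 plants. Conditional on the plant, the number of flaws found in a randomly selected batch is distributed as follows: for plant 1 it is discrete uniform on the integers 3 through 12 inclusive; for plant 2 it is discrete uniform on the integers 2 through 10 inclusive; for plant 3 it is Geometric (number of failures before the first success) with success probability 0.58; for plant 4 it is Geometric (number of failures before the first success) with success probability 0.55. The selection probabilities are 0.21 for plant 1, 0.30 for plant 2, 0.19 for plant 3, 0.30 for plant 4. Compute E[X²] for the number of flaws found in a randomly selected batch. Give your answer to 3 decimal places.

27.329

For each component E[X²] = Var + (mean)², giving 1: 64.5; 2: 42.6667; 3: 1.77289; 4: 2.15702.
Overall E[X²] = 0.21·64.5 + 0.3·42.6667 + 0.19·1.77289 + 0.3·2.15702 = 27.329.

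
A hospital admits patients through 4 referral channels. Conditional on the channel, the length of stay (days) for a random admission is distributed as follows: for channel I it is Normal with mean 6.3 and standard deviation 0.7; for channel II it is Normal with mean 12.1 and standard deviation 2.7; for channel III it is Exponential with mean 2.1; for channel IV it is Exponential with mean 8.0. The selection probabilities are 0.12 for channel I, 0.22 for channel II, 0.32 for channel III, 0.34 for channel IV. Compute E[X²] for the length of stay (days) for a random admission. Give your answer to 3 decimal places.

84.978

For each component E[X²] = Var + (mean)², giving I: 40.18; II: 153.7; III: 8.82; IV: 128.
Overall E[X²] = 0.12·40.18 + 0.22·153.7 + 0.32·8.82 + 0.34·128 = 84.978.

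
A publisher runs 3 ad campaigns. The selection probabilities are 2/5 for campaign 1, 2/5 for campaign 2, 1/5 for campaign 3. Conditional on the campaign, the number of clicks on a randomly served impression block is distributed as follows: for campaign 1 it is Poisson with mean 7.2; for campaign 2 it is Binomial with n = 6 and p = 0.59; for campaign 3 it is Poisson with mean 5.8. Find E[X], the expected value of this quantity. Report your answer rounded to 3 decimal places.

5.456

Component means — 1: 7.2; 2: 3.54; 3: 5.8.
E[X] = 0.4·7.2 + 0.4·3.54 + 0.2·5.8 = 5.456.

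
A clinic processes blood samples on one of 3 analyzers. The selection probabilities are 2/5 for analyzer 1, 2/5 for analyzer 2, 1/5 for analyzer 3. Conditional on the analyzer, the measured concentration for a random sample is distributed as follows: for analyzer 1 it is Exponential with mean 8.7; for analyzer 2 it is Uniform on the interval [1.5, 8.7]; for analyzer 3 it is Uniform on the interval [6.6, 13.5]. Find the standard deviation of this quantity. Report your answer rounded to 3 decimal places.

6.081

Per component, 1: μ=8.7, E[X²]=151.38; 2: μ=5.1, E[X²]=30.33; 3: μ=10.05, E[X²]=104.97.
E[X] = 0.4·8.7 + 0.4·5.1 + 0.2·10.05 = 7.53.
E[X²] = 0.4·151.38 + 0.4·30.33 + 0.2·104.97 = 93.678.
Var(X) = E[X²] − (E[X])² = 93.678 − 56.7009 = 36.9771.
SD(X) = √36.9771 = 6.08088.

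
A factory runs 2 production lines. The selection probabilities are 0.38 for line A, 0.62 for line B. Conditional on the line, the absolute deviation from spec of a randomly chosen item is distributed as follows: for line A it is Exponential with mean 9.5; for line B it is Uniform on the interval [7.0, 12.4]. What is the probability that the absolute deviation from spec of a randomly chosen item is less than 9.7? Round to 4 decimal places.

0.5531

Conditional on each line, P(X < 9.7): A: 0.639784; B: 0.5.
By total probability, P(X < 9.7) = 0.38·0.639784 + 0.62·0.5 = 0.553118.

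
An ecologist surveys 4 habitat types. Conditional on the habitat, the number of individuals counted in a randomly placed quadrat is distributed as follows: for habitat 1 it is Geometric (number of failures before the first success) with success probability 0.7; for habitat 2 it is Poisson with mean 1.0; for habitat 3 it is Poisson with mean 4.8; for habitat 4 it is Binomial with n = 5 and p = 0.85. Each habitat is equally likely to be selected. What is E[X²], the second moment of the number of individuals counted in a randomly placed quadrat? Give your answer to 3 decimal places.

12.334

For each component E[X²] = Var + (mean)², giving 1: 0.795918; 2: 2; 3: 27.84; 4: 18.7.
Overall E[X²] = 0.25·0.795918 + 0.25·2 + 0.25·27.84 + 0.25·18.7 = 12.334.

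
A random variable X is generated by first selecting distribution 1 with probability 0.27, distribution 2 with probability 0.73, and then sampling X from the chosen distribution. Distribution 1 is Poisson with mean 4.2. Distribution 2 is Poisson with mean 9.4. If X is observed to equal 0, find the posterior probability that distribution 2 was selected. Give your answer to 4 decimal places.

Likelihoods P(X=0 | ·): 1: 0.0149956; 2: 8.27241e-05.
Posterior ∝ prior × likelihood. Numerator for 2: 0.73·8.27241e-05 = 6.03886e-05.
Normalizing constant: 0.27·0.0149956 + 0.73·8.27241e-05 = 0.00410919.
P(2 | observation) = 6.03886e-05 / 0.00410919 = 0.014696.

0.0147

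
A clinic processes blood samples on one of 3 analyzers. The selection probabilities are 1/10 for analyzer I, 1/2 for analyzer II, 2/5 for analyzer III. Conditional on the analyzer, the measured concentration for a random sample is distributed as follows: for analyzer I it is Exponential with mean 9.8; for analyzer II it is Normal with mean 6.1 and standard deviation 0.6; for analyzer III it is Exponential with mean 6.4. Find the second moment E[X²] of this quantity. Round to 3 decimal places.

For each component E[X²] = Var + (mean)², giving I: 192.08; II: 37.57; III: 81.92.
Overall E[X²] = 0.1·192.08 + 0.5·37.57 + 0.4·81.92 = 70.761.

70.761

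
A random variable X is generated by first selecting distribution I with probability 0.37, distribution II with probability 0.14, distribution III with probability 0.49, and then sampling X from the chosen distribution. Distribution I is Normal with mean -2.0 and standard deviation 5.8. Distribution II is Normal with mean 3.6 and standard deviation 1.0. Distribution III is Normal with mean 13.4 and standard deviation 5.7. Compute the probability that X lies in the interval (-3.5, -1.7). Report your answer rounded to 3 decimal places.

0.047

Conditional on each component, P(-3.5 < X < -1.7): I: 0.122662; II: 5.79007e-08; III: 0.0025212.
By total probability, P(-3.5 < X < -1.7) = 0.37·0.122662 + 0.14·5.79007e-08 + 0.49·0.0025212 = 0.0466203.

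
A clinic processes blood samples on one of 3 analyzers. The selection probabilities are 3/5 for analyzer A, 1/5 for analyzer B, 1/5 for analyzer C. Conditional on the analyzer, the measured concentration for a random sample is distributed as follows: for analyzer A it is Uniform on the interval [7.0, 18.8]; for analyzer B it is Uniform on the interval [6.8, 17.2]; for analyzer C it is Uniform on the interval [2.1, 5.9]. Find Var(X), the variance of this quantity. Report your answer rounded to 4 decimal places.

Per component, A: μ=12.9, E[X²]=178.013; B: μ=12, E[X²]=153.013; C: μ=4, E[X²]=17.2033.
E[X] = 0.6·12.9 + 0.2·12 + 0.2·4 = 10.94.
E[X²] = 0.6·178.013 + 0.2·153.013 + 0.2·17.2033 = 140.851.
Var(X) = E[X²] − (E[X])² = 140.851 − 119.684 = 21.1677.

21.1677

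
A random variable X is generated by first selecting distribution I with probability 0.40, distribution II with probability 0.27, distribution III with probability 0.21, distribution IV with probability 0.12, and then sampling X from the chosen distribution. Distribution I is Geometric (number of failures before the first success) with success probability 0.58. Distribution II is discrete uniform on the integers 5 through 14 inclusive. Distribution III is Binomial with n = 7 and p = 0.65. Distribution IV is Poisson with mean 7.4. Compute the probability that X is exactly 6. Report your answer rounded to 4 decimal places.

Conditional on each component, P(X = 6): I: 0.00318364; II: 0.1; III: 0.184776; IV: 0.139405.
By total probability, P(X = 6) = 0.4·0.00318364 + 0.27·0.1 + 0.21·0.184776 + 0.12·0.139405 = 0.0838051.

0.0838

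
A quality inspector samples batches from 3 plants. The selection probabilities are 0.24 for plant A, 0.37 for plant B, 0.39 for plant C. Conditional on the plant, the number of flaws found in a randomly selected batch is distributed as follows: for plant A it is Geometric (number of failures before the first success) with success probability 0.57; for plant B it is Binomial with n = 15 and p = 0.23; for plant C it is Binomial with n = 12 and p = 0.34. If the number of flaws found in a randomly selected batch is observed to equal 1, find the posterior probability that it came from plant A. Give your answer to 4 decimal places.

Likelihoods P(X=1 | ·): A: 0.2451; B: 0.0888565; C: 0.0422322.
Posterior ∝ prior × likelihood. Numerator for A: 0.24·0.2451 = 0.058824.
Normalizing constant: 0.24·0.2451 + 0.37·0.0888565 + 0.39·0.0422322 = 0.108171.
P(A | observation) = 0.058824 / 0.108171 = 0.543803.

0.5438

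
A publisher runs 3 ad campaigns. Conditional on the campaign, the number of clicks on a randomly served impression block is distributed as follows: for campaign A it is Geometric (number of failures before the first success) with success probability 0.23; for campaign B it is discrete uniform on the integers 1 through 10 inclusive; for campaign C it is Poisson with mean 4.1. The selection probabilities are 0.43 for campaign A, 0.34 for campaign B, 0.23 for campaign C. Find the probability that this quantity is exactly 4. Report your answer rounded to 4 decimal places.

Conditional on each campaign, P(X = 4): A: 0.080852; B: 0.1; C: 0.195127.
By total probability, P(X = 4) = 0.43·0.080852 + 0.34·0.1 + 0.23·0.195127 = 0.113646.

0.1136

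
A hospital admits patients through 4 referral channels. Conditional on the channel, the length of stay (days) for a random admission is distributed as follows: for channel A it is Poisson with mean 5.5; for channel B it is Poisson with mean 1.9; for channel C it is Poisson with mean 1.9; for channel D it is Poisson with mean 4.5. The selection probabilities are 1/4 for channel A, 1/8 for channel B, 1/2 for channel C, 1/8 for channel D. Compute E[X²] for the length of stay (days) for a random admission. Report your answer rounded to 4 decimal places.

15.4750

For each component E[X²] = Var + (mean)², giving A: 35.75; B: 5.51; C: 5.51; D: 24.75.
Overall E[X²] = 0.25·35.75 + 0.125·5.51 + 0.5·5.51 + 0.125·24.75 = 15.475.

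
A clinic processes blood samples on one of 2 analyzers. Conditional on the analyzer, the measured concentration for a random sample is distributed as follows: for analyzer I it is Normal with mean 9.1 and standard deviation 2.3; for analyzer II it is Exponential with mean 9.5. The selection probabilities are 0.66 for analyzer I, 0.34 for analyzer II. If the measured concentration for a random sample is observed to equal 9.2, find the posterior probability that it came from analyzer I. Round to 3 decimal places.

Likelihoods f(9.2 | ·): I: 0.173289; II: 0.0399665.
Posterior ∝ prior × likelihood. Numerator for I: 0.66·0.173289 = 0.114371.
Normalizing constant: 0.66·0.173289 + 0.34·0.0399665 = 0.12796.
P(I | observation) = 0.114371 / 0.12796 = 0.893805.

0.894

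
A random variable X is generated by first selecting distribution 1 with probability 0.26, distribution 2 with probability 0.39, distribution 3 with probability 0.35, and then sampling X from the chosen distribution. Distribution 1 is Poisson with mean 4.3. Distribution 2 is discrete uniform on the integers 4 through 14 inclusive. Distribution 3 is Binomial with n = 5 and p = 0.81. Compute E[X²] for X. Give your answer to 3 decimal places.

For each component E[X²] = Var + (mean)², giving 1: 22.79; 2: 91; 3: 17.172.
Overall E[X²] = 0.26·22.79 + 0.39·91 + 0.35·17.172 = 47.4256.

47.426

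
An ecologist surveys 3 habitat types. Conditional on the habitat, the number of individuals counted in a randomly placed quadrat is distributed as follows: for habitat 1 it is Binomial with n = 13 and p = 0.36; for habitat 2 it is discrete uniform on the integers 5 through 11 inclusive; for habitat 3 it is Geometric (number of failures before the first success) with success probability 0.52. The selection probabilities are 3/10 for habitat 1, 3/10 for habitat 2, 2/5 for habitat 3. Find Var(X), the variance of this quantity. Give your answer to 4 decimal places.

11.5043

Per component, 1: μ=4.68, E[X²]=24.8976; 2: μ=8, E[X²]=68; 3: μ=0.923077, E[X²]=2.62722.
E[X] = 0.3·4.68 + 0.3·8 + 0.4·0.923077 = 4.17323.
E[X²] = 0.3·24.8976 + 0.3·68 + 0.4·2.62722 = 28.9202.
Var(X) = E[X²] − (E[X])² = 28.9202 − 17.4159 = 11.5043.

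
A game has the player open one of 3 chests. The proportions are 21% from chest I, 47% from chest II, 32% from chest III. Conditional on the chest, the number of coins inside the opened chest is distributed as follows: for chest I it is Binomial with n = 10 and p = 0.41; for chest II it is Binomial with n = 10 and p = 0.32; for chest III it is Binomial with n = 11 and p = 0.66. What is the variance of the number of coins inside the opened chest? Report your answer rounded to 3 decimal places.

Per component, I: μ=4.1, E[X²]=19.229; II: μ=3.2, E[X²]=12.416; III: μ=7.26, E[X²]=55.176.
E[X] = 0.21·4.1 + 0.47·3.2 + 0.32·7.26 = 4.6882.
E[X²] = 0.21·19.229 + 0.47·12.416 + 0.32·55.176 = 27.5299.
Var(X) = E[X²] − (E[X])² = 27.5299 − 21.9792 = 5.55071.

5.551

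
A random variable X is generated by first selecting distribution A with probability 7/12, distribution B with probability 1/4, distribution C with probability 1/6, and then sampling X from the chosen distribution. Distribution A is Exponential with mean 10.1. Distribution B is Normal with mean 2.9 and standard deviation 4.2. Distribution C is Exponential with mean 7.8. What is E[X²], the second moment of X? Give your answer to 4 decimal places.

145.8042

For each component E[X²] = Var + (mean)², giving A: 204.02; B: 26.05; C: 121.68.
Overall E[X²] = 0.583333·204.02 + 0.25·26.05 + 0.166667·121.68 = 145.804.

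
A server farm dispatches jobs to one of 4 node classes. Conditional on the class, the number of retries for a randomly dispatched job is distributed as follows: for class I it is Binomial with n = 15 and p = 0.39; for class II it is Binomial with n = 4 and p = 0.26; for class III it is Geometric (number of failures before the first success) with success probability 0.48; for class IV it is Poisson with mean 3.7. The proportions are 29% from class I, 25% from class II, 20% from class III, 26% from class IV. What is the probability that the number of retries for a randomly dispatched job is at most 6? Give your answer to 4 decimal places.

Conditional on each class, P(X ≤ 6): I: 0.640515; II: 1; III: 0.989719; IV: 0.918191.
By total probability, P(X ≤ 6) = 0.29·0.640515 + 0.25·1 + 0.2·0.989719 + 0.26·0.918191 = 0.872423.

0.8724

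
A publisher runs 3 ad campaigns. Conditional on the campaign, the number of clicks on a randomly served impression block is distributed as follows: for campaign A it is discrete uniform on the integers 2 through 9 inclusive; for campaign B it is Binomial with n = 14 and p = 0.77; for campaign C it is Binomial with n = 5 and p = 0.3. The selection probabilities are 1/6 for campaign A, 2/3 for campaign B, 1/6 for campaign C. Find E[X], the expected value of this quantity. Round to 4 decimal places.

Component means — A: 5.5; B: 10.78; C: 1.5.
E[X] = 0.166667·5.5 + 0.666667·10.78 + 0.166667·1.5 = 8.35333.

8.3533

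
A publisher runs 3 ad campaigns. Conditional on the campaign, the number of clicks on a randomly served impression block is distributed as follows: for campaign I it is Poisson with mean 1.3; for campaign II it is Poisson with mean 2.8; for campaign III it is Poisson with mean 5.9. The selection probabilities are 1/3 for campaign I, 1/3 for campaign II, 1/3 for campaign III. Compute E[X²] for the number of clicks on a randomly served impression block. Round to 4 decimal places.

18.1133

For each component E[X²] = Var + (mean)², giving I: 2.99; II: 10.64; III: 40.71.
Overall E[X²] = 0.333333·2.99 + 0.333333·10.64 + 0.333333·40.71 = 18.1133.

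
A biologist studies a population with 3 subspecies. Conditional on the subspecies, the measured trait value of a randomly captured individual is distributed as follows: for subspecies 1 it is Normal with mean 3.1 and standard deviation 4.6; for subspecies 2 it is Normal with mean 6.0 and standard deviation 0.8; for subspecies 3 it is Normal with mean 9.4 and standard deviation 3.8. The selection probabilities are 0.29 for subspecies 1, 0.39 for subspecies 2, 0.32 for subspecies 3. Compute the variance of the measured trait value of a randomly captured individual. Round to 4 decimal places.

17.0839

Per component, 1: μ=3.1, E[X²]=30.77; 2: μ=6, E[X²]=36.64; 3: μ=9.4, E[X²]=102.8.
E[X] = 0.29·3.1 + 0.39·6 + 0.32·9.4 = 6.247.
E[X²] = 0.29·30.77 + 0.39·36.64 + 0.32·102.8 = 56.1089.
Var(X) = E[X²] − (E[X])² = 56.1089 − 39.025 = 17.0839.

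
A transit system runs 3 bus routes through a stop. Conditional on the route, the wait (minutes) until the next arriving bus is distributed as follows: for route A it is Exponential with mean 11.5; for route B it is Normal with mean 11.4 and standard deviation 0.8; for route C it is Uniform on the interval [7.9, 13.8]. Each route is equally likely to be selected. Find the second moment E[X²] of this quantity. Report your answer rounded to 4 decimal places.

For each component E[X²] = Var + (mean)², giving A: 264.5; B: 130.6; C: 120.623.
Overall E[X²] = 0.333333·264.5 + 0.333333·130.6 + 0.333333·120.623 = 171.908.

171.9078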